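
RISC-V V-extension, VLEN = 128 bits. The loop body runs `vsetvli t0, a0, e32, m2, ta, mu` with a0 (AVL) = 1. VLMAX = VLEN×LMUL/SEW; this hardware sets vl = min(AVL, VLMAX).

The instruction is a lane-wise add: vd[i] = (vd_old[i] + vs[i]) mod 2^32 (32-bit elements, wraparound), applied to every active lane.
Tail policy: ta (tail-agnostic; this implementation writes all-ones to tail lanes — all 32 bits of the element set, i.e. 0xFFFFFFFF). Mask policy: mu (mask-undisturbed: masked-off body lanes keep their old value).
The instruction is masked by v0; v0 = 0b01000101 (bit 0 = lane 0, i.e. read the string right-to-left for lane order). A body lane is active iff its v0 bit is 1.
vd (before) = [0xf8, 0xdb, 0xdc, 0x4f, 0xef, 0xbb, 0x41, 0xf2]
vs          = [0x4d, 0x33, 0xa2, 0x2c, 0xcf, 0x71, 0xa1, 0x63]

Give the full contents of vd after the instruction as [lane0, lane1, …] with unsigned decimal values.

VLMAX = (128 × 2) / 32 = 8 lanes
vl ← min(1, 8) = 1
lane  0: add(0xf8,0x4d) ⇒ 0x145
lane  1: tail/ones ⇒ 0xffffffff
lane  2: tail/ones ⇒ 0xffffffff
lane  3: tail/ones ⇒ 0xffffffff
lane  4: tail/ones ⇒ 0xffffffff
lane  5: tail/ones ⇒ 0xffffffff
lane  6: tail/ones ⇒ 0xffffffff
lane  7: tail/ones ⇒ 0xffffffff

vd = [325, 4294967295, 4294967295, 4294967295, 4294967295, 4294967295, 4294967295, 4294967295]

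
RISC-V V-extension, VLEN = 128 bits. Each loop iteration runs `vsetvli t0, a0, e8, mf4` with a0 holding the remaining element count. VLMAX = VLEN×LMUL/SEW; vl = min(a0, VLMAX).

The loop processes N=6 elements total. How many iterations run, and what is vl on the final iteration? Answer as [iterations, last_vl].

VLMAX = (128 × 1/4) / 8 = 4 lanes
N=6: ⌈6/4⌉ = 2 iters; last vl = 6 − 1×4 = 2

[iterations, last_vl] = [2, 2]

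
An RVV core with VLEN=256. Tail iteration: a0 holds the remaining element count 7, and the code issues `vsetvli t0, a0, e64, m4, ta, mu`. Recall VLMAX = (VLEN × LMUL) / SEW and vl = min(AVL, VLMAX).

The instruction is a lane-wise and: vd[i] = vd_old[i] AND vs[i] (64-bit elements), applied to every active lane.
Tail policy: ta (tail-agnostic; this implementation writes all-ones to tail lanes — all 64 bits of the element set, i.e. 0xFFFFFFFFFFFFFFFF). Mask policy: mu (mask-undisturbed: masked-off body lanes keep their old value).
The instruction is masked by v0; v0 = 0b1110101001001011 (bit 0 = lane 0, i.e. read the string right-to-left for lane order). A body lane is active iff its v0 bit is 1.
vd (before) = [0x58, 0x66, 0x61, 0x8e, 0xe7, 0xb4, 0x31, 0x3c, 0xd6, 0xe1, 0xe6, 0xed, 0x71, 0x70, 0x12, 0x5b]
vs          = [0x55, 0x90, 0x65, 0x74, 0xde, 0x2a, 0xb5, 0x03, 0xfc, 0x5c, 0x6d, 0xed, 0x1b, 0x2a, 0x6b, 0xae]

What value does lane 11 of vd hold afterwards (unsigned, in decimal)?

VLMAX = VLEN×LMUL/SEW = 256×4/64 = 16
AVL=7 ≤ VLMAX=16, so vl = 7
vd[0] and(0x58,0x55) -> 0x50
vd[1] and(0x66,0x90) -> 0x00
vd[2] mask-off/keep -> 0x61
vd[3] and(0x8e,0x74) -> 0x04
vd[4] mask-off/keep -> 0xe7
vd[5] mask-off/keep -> 0xb4
vd[6] and(0x31,0xb5) -> 0x31
vd[7] tail/ones -> 0xffffffffffffffff
vd[8] tail/ones -> 0xffffffffffffffff
vd[9] tail/ones -> 0xffffffffffffffff
vd[10] tail/ones -> 0xffffffffffffffff
vd[11] tail/ones -> 0xffffffffffffffff
vd[12] tail/ones -> 0xffffffffffffffff
vd[13] tail/ones -> 0xffffffffffffffff
vd[14] tail/ones -> 0xffffffffffffffff
vd[15] tail/ones -> 0xffffffffffffffff

vd[11] = 18446744073709551615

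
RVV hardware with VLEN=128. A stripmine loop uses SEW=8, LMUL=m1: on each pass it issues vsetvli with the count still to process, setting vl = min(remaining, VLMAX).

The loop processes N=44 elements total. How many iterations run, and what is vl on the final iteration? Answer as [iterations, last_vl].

[iterations, last_vl] = [3, 12]

VLMAX = (128 × 1) / 8 = 16 lanes
iterations = ceil(44/16) = 3; final-pass vl = 12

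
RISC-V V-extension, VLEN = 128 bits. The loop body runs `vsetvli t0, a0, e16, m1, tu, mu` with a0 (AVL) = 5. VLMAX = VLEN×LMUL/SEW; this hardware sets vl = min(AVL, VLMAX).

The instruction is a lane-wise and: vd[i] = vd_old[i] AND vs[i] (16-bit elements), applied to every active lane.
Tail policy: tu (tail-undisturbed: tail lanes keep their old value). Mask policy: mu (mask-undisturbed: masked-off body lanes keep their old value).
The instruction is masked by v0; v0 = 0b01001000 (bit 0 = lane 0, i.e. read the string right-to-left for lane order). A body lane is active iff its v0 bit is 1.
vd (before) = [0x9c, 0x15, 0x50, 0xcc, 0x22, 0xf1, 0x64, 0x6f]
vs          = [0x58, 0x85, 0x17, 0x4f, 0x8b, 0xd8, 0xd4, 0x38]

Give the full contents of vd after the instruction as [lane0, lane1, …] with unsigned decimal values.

VLMAX = (128 × 1) / 16 = 8 lanes
vl ← min(5, 8) = 5
[0] mask-off/keep = 0x9c
[1] mask-off/keep = 0x15
[2] mask-off/keep = 0x50
[3] and(0xcc,0x4f) = 0x4c
[4] mask-off/keep = 0x22
[5] tail/keep = 0xf1
[6] tail/keep = 0x64
[7] tail/keep = 0x6f

vd = [156, 21, 80, 76, 34, 241, 100, 111]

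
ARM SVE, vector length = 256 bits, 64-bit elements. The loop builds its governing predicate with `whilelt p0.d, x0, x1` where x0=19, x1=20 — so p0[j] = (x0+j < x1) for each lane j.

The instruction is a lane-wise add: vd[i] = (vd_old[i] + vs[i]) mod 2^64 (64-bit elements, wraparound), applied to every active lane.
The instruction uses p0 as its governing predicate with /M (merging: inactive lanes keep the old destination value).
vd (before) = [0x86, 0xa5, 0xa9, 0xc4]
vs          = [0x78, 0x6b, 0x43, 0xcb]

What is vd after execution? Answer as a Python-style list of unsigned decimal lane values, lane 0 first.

lane count: 256 div 64 = 4
whilelt: lane j active iff 19+j < 20 → j < 1 → 1 active
vd[0] add(0x86,0x78) -> 0xfe
vd[1] tail/keep -> 0xa5
vd[2] tail/keep -> 0xa9
vd[3] tail/keep -> 0xc4

vd = [254, 165, 169, 196]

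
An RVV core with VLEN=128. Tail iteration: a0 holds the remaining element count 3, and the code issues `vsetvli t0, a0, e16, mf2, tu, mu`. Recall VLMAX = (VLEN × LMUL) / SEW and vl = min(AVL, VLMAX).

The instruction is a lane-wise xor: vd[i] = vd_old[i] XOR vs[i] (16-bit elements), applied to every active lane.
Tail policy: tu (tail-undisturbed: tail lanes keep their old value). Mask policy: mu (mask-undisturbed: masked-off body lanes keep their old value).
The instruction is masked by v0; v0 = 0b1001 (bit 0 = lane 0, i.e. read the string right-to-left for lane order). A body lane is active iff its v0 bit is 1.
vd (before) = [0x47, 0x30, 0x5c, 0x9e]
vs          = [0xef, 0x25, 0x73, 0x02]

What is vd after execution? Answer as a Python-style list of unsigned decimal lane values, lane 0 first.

VLMAX = VLEN×LMUL/SEW = 128×1/2/16 = 4
vl = min(AVL, VLMAX) = min(3, 4) = 3
[0] xor(0x47,0xef) = 0xa8
[1] mask-off/keep = 0x30
[2] mask-off/keep = 0x5c
[3] tail/keep = 0x9e

vd = [168, 48, 92, 158]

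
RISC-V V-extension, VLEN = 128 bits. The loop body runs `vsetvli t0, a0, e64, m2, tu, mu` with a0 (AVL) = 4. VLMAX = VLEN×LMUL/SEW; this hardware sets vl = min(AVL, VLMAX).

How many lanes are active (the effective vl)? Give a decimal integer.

vl = 4

VLMAX = (128 × 2) / 64 = 4 lanes
vl ← min(4, 4) = 4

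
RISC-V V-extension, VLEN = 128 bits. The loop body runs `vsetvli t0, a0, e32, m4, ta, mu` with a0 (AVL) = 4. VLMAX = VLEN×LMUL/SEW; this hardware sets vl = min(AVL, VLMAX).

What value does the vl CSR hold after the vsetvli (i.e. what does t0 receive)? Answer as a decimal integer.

vl = 4

lanes per group: 128·4/32 = 16
vl ← min(4, 16) = 4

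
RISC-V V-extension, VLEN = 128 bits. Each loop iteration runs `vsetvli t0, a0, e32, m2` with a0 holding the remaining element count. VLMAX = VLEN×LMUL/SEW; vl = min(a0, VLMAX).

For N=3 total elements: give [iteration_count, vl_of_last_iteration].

lanes per group: 128·2/32 = 8
3 elements at 8/iter → 1 passes, remainder 3 on the last

[iterations, last_vl] = [1, 3]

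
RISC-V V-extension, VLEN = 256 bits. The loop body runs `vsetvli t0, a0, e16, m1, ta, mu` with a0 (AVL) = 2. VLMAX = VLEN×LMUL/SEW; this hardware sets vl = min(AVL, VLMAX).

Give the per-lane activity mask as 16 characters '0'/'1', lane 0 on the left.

predicate = 1100000000000000

VLMAX = (256 × 1) / 16 = 16 lanes
AVL=2 ≤ VLMAX=16, so vl = 2
bits (lane 0 leftmost): 1100000000000000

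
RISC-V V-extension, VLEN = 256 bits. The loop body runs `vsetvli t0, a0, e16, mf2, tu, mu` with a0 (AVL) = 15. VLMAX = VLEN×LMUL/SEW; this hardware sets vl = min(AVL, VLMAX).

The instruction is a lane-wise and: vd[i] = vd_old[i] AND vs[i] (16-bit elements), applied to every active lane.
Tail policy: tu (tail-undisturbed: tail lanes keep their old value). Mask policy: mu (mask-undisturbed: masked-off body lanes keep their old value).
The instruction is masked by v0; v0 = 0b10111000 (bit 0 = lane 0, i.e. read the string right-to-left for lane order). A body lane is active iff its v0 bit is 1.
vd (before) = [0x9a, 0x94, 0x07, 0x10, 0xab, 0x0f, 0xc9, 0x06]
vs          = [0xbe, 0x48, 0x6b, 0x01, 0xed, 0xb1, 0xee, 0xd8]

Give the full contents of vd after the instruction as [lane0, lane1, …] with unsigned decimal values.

VLMAX = VLEN×LMUL/SEW = 256×1/2/16 = 8
AVL=15 > VLMAX=8, so vl = 8
vd[0] mask-off/keep -> 0x9a
vd[1] mask-off/keep -> 0x94
vd[2] mask-off/keep -> 0x07
vd[3] and(0x10,0x01) -> 0x00
vd[4] and(0xab,0xed) -> 0xa9
vd[5] and(0x0f,0xb1) -> 0x01
vd[6] mask-off/keep -> 0xc9
vd[7] and(0x06,0xd8) -> 0x00

vd = [154, 148, 7, 0, 169, 1, 201, 0]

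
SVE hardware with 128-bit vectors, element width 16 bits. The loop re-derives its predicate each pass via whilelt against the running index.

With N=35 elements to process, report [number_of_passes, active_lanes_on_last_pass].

lane count: 128 div 16 = 8
iterations = ceil(35/8) = 5; final-pass vl = 3

[iterations, last_vl] = [5, 3]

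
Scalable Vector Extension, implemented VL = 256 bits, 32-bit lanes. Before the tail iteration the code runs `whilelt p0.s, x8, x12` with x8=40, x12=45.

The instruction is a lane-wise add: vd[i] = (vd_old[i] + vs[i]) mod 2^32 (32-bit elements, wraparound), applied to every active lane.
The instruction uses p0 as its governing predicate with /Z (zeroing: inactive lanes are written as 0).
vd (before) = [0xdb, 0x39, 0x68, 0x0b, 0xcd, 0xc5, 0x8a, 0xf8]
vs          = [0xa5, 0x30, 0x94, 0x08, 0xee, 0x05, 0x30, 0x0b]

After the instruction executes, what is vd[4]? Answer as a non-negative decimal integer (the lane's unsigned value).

vd[4] = 443

lane count: 256 div 32 = 8
active while 40+j < 45, i.e. j ∈ [0,5) capped at 8 ⇒ 5
vd[0] add(0xdb,0xa5) -> 0x180
vd[1] add(0x39,0x30) -> 0x69
vd[2] add(0x68,0x94) -> 0xfc
vd[3] add(0x0b,0x08) -> 0x13
vd[4] add(0xcd,0xee) -> 0x1bb
vd[5] tail/zero -> 0x00
vd[6] tail/zero -> 0x00
vd[7] tail/zero -> 0x00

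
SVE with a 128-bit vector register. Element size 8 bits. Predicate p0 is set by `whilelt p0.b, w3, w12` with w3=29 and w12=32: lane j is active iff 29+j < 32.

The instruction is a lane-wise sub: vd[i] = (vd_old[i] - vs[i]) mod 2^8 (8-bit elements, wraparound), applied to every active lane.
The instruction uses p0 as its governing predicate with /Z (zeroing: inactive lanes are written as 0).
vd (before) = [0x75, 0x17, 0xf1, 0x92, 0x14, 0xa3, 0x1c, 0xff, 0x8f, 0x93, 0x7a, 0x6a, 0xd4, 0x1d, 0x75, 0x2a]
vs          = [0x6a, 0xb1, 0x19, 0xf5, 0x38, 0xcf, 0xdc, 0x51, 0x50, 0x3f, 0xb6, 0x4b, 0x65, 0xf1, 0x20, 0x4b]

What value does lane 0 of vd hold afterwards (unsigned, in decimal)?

vd[0] = 11

register lanes = 128/8 = 16
whilelt: lane j active iff 29+j < 32 → j < 3 → 3 active
vd[0] sub(0x75,0x6a) -> 0x0b
vd[1] sub(0x17,0xb1) -> 0x66
vd[2] sub(0xf1,0x19) -> 0xd8
vd[3] tail/zero -> 0x00
vd[4] tail/zero -> 0x00
vd[5] tail/zero -> 0x00
vd[6] tail/zero -> 0x00
vd[7] tail/zero -> 0x00
vd[8] tail/zero -> 0x00
vd[9] tail/zero -> 0x00
vd[10] tail/zero -> 0x00
vd[11] tail/zero -> 0x00
vd[12] tail/zero -> 0x00
vd[13] tail/zero -> 0x00
vd[14] tail/zero -> 0x00
vd[15] tail/zero -> 0x00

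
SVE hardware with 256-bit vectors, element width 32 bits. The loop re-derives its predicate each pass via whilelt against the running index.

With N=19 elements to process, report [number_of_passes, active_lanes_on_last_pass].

[iterations, last_vl] = [3, 3]

register lanes = 256/32 = 8
N=19: ⌈19/8⌉ = 3 iters; last vl = 19 − 2×8 = 3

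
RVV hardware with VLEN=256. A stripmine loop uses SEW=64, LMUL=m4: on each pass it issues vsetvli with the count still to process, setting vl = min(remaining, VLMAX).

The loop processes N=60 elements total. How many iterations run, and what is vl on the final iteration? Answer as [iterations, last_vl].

VLMAX = VLEN×LMUL/SEW = 256×4/64 = 16
iterations = ceil(60/16) = 4; final-pass vl = 12

[iterations, last_vl] = [4, 12]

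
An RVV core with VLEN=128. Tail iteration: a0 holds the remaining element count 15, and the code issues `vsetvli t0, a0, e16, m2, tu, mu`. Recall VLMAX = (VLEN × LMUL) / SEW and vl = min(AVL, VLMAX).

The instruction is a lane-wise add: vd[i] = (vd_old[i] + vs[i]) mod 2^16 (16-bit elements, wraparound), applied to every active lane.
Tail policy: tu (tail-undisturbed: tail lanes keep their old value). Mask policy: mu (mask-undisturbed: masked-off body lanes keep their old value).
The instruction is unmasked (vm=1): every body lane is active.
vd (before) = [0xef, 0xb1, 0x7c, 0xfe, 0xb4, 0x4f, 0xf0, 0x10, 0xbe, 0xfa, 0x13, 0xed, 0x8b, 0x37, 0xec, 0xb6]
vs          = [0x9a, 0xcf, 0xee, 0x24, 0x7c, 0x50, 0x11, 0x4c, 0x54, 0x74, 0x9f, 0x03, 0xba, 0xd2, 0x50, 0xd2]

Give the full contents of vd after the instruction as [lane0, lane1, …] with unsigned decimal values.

VLMAX = VLEN×LMUL/SEW = 128×2/16 = 16
AVL=15 ≤ VLMAX=16, so vl = 15
vd[0] add(0xef,0x9a) -> 0x189
vd[1] add(0xb1,0xcf) -> 0x180
vd[2] add(0x7c,0xee) -> 0x16a
vd[3] add(0xfe,0x24) -> 0x122
vd[4] add(0xb4,0x7c) -> 0x130
vd[5] add(0x4f,0x50) -> 0x9f
vd[6] add(0xf0,0x11) -> 0x101
vd[7] add(0x10,0x4c) -> 0x5c
vd[8] add(0xbe,0x54) -> 0x112
vd[9] add(0xfa,0x74) -> 0x16e
vd[10] add(0x13,0x9f) -> 0xb2
vd[11] add(0xed,0x03) -> 0xf0
vd[12] add(0x8b,0xba) -> 0x145
vd[13] add(0x37,0xd2) -> 0x109
vd[14] add(0xec,0x50) -> 0x13c
vd[15] tail/keep -> 0xb6

vd = [393, 384, 362, 290, 304, 159, 257, 92, 274, 366, 178, 240, 325, 265, 316, 182]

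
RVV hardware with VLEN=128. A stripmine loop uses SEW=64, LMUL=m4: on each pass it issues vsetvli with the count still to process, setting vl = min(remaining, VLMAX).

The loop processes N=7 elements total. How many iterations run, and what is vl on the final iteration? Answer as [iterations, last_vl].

VLMAX = VLEN×LMUL/SEW = 128×4/64 = 8
N=7: ⌈7/8⌉ = 1 iters; last vl = 7 − 0×8 = 7

[iterations, last_vl] = [1, 7]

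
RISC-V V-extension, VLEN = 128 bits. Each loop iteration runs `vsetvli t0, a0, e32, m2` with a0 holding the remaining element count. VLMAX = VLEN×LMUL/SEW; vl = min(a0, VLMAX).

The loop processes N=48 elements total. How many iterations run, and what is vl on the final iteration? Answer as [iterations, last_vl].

[iterations, last_vl] = [6, 8]

VLMAX = VLEN×LMUL/SEW = 128×2/32 = 8
48 elements at 8/iter → 6 passes, remainder 8 on the last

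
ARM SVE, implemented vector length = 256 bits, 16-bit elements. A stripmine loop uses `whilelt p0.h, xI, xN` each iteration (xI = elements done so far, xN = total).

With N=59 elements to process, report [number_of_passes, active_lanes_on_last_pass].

256-bit reg / 16-bit elem → 16 lanes
iterations = ceil(59/16) = 4; final-pass vl = 11

[iterations, last_vl] = [4, 11]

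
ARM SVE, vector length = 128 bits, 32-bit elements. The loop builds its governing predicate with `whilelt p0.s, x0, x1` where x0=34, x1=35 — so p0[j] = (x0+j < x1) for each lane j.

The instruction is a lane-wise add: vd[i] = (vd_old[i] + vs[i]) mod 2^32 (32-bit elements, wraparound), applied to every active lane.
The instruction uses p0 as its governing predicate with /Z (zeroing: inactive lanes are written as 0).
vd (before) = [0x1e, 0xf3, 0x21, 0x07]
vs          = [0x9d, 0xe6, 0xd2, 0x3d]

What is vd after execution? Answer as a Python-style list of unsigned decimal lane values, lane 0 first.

register lanes = 128/32 = 4
active while 34+j < 35, i.e. j ∈ [0,1) capped at 4 ⇒ 1
[0] add(0x1e,0x9d) = 0xbb
[1] tail/zero = 0x00
[2] tail/zero = 0x00
[3] tail/zero = 0x00

vd = [187, 0, 0, 0]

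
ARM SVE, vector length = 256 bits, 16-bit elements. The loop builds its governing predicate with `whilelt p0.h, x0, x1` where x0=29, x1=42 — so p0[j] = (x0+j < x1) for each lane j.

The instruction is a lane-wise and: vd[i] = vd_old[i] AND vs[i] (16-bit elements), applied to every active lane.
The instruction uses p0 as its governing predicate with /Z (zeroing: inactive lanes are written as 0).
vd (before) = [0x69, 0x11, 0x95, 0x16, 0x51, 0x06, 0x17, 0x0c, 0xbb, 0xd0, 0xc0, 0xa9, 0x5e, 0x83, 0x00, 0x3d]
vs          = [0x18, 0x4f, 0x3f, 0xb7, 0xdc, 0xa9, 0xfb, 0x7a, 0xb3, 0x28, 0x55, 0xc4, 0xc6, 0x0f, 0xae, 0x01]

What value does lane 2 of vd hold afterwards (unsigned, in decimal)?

lane count: 256 div 16 = 16
active while 29+j < 42, i.e. j ∈ [0,13) capped at 16 ⇒ 13
lane  0: and(0x69,0x18) ⇒ 0x08
lane  1: and(0x11,0x4f) ⇒ 0x01
lane  2: and(0x95,0x3f) ⇒ 0x15
lane  3: and(0x16,0xb7) ⇒ 0x16
lane  4: and(0x51,0xdc) ⇒ 0x50
lane  5: and(0x06,0xa9) ⇒ 0x00
lane  6: and(0x17,0xfb) ⇒ 0x13
lane  7: and(0x0c,0x7a) ⇒ 0x08
lane  8: and(0xbb,0xb3) ⇒ 0xb3
lane  9: and(0xd0,0x28) ⇒ 0x00
lane 10: and(0xc0,0x55) ⇒ 0x40
lane 11: and(0xa9,0xc4) ⇒ 0x80
lane 12: and(0x5e,0xc6) ⇒ 0x46
lane 13: tail/zero ⇒ 0x00
lane 14: tail/zero ⇒ 0x00
lane 15: tail/zero ⇒ 0x00

vd[2] = 21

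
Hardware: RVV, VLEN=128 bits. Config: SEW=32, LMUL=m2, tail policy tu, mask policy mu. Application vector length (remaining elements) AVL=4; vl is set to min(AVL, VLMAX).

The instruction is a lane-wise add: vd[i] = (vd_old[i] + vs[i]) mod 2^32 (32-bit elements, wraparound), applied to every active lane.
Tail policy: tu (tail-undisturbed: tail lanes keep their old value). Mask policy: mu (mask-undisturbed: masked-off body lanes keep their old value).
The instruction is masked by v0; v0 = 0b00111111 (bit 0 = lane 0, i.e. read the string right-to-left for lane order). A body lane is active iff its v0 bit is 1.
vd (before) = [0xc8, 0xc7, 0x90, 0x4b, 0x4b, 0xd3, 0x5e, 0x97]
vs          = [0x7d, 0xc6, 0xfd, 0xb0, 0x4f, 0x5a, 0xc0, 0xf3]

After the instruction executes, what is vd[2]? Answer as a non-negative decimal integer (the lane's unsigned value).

lanes per group: 128·2/32 = 8
AVL=4 ≤ VLMAX=8, so vl = 4
vd[0] add(0xc8,0x7d) -> 0x145
vd[1] add(0xc7,0xc6) -> 0x18d
vd[2] add(0x90,0xfd) -> 0x18d
vd[3] add(0x4b,0xb0) -> 0xfb
vd[4] tail/keep -> 0x4b
vd[5] tail/keep -> 0xd3
vd[6] tail/keep -> 0x5e
vd[7] tail/keep -> 0x97

vd[2] = 397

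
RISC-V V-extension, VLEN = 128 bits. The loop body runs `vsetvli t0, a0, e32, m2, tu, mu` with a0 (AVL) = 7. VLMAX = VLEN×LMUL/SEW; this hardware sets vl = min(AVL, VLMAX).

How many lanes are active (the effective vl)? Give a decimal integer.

vl = 7

VLMAX = VLEN×LMUL/SEW = 128×2/32 = 8
vl = min(AVL, VLMAX) = min(7, 8) = 7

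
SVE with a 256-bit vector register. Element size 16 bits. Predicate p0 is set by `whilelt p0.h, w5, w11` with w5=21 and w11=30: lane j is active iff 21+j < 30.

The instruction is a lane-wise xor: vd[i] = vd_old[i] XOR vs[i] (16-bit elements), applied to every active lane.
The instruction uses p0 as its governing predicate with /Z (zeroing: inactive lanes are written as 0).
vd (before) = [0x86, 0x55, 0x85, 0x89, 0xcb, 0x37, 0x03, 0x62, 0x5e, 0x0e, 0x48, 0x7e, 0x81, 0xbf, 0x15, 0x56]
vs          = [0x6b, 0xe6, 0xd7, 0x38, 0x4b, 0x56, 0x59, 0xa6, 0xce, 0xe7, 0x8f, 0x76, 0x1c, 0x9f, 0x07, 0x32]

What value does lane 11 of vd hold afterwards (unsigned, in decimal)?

vd[11] = 0

register lanes = 256/16 = 16
whilelt: lane j active iff 21+j < 30 → j < 9 → 9 active
[0] xor(0x86,0x6b) = 0xed
[1] xor(0x55,0xe6) = 0xb3
[2] xor(0x85,0xd7) = 0x52
[3] xor(0x89,0x38) = 0xb1
[4] xor(0xcb,0x4b) = 0x80
[5] xor(0x37,0x56) = 0x61
[6] xor(0x03,0x59) = 0x5a
[7] xor(0x62,0xa6) = 0xc4
[8] xor(0x5e,0xce) = 0x90
[9] tail/zero = 0x00
[10] tail/zero = 0x00
[11] tail/zero = 0x00
[12] tail/zero = 0x00
[13] tail/zero = 0x00
[14] tail/zero = 0x00
[15] tail/zero = 0x00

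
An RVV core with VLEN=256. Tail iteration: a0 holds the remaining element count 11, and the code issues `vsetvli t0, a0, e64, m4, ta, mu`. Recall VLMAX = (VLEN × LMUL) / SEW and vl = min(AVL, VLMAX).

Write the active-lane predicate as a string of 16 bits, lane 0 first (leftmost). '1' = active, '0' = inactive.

VLMAX = VLEN×LMUL/SEW = 256×4/64 = 16
vl ← min(11, 16) = 11
bits (lane 0 leftmost): 1111111111100000

predicate = 1111111111100000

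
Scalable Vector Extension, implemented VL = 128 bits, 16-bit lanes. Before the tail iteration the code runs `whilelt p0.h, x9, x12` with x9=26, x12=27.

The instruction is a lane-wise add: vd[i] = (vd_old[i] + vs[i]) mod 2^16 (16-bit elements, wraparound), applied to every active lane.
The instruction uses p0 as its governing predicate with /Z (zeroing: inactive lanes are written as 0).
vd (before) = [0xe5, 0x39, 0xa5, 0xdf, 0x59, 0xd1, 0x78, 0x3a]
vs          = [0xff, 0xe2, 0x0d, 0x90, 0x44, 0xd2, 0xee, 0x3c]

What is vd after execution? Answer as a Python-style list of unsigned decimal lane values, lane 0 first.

vd = [484, 0, 0, 0, 0, 0, 0, 0]

lane count: 128 div 16 = 8
whilelt: lane j active iff 26+j < 27 → j < 1 → 1 active
[0] add(0xe5,0xff) = 0x1e4
[1] tail/zero = 0x00
[2] tail/zero = 0x00
[3] tail/zero = 0x00
[4] tail/zero = 0x00
[5] tail/zero = 0x00
[6] tail/zero = 0x00
[7] tail/zero = 0x00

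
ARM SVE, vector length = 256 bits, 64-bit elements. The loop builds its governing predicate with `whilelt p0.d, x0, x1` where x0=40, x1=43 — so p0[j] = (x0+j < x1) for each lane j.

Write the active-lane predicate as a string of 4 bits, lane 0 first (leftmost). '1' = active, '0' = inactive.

predicate = 1110

register lanes = 256/64 = 4
p0[j] = (40+j < 43); true for j=0..2 → 3 lanes set
bits (lane 0 leftmost): 1110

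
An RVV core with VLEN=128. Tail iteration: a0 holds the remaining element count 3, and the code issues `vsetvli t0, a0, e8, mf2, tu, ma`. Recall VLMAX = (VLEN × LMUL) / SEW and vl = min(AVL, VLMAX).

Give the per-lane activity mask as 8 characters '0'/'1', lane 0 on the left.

predicate = 11100000

lanes per group: 128·1/2/8 = 8
vl ← min(3, 8) = 3
bits (lane 0 leftmost): 11100000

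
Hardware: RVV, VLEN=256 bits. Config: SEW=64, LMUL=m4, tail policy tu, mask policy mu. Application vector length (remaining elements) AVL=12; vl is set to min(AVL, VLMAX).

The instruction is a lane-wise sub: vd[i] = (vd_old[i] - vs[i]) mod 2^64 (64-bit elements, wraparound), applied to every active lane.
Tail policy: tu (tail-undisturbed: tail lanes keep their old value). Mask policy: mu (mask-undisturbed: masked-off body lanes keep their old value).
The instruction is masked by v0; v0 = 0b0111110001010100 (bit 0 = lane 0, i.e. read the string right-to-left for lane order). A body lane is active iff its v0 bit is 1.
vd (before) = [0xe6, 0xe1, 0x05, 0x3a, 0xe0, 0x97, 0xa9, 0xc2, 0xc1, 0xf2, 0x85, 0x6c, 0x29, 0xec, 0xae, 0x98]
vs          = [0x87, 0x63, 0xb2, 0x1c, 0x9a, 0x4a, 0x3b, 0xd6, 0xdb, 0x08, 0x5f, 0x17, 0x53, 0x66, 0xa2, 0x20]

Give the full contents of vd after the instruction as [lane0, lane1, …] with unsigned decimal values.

lanes per group: 256·4/64 = 16
vl ← min(12, 16) = 12
[0] mask-off/keep = 0xe6
[1] mask-off/keep = 0xe1
[2] sub(0x05,0xb2) = 0xffffffffffffff53
[3] mask-off/keep = 0x3a
[4] sub(0xe0,0x9a) = 0x46
[5] mask-off/keep = 0x97
[6] sub(0xa9,0x3b) = 0x6e
[7] mask-off/keep = 0xc2
[8] mask-off/keep = 0xc1
[9] mask-off/keep = 0xf2
[10] sub(0x85,0x5f) = 0x26
[11] sub(0x6c,0x17) = 0x55
[12] tail/keep = 0x29
[13] tail/keep = 0xec
[14] tail/keep = 0xae
[15] tail/keep = 0x98

vd = [230, 225, 18446744073709551443, 58, 70, 151, 110, 194, 193, 242, 38, 85, 41, 236, 174, 152]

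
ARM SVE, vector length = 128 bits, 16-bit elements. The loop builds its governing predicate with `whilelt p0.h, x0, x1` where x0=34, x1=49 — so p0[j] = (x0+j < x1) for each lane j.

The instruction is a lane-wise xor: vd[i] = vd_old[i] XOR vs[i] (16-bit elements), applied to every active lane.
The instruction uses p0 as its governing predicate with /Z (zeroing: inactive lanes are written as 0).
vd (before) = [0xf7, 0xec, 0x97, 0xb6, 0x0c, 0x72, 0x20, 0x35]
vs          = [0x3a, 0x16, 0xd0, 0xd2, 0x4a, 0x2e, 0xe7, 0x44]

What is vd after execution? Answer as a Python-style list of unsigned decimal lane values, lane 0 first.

vd = [205, 250, 71, 100, 70, 92, 199, 113]

128-bit reg / 16-bit elem → 8 lanes
whilelt: lane j active iff 34+j < 49 → j < 15 → 8 active
[0] xor(0xf7,0x3a) = 0xcd
[1] xor(0xec,0x16) = 0xfa
[2] xor(0x97,0xd0) = 0x47
[3] xor(0xb6,0xd2) = 0x64
[4] xor(0x0c,0x4a) = 0x46
[5] xor(0x72,0x2e) = 0x5c
[6] xor(0x20,0xe7) = 0xc7
[7] xor(0x35,0x44) = 0x71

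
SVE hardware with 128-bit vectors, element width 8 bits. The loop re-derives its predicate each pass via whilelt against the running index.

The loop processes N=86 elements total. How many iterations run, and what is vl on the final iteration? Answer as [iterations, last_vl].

128-bit reg / 8-bit elem → 16 lanes
86 elements at 16/iter → 6 passes, remainder 6 on the last

[iterations, last_vl] = [6, 6]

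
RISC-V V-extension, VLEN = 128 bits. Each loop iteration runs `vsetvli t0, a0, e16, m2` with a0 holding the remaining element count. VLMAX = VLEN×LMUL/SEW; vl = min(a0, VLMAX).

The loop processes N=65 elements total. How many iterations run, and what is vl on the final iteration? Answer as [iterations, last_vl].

lanes per group: 128·2/16 = 16
iterations = ceil(65/16) = 5; final-pass vl = 1

[iterations, last_vl] = [5, 1]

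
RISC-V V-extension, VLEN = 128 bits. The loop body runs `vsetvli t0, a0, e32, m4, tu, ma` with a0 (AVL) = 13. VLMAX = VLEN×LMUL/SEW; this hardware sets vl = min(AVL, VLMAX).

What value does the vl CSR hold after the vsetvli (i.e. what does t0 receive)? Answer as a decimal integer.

lanes per group: 128·4/32 = 16
vl = min(AVL, VLMAX) = min(13, 16) = 13

vl = 13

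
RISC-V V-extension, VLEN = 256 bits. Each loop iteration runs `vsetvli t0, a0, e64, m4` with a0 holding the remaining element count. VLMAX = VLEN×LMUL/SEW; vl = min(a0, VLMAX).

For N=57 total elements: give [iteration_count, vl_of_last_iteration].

[iterations, last_vl] = [4, 9]

VLMAX = VLEN×LMUL/SEW = 256×4/64 = 16
57 elements at 16/iter → 4 passes, remainder 9 on the last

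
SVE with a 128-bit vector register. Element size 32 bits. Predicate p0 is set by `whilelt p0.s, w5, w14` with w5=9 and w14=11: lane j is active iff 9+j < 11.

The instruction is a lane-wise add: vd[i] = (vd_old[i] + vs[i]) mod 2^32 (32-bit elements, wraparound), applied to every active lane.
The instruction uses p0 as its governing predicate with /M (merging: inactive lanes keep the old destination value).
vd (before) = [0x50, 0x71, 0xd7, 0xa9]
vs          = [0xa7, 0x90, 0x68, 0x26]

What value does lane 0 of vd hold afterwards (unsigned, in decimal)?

vd[0] = 247

lane count: 128 div 32 = 4
p0[j] = (9+j < 11); true for j=0..1 → 2 lanes set
[0] add(0x50,0xa7) = 0xf7
[1] add(0x71,0x90) = 0x101
[2] tail/keep = 0xd7
[3] tail/keep = 0xa9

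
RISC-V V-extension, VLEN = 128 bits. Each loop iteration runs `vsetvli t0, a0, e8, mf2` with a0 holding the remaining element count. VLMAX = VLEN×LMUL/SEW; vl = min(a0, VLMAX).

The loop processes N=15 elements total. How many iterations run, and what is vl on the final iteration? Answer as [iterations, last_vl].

VLMAX = (128 × 1/2) / 8 = 8 lanes
iterations = ceil(15/8) = 2; final-pass vl = 7

[iterations, last_vl] = [2, 7]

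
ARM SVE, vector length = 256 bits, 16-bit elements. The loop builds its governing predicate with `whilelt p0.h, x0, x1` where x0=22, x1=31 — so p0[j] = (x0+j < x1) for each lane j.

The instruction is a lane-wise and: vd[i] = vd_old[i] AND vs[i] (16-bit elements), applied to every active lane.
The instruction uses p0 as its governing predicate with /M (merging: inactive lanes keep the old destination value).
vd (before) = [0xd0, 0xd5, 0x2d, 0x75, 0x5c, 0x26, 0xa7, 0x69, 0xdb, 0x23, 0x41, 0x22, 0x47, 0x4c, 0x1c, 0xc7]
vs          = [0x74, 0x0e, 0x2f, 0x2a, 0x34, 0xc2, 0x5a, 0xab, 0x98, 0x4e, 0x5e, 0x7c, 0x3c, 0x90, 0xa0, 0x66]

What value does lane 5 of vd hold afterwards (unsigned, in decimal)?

vd[5] = 2

256-bit reg / 16-bit elem → 16 lanes
whilelt: lane j active iff 22+j < 31 → j < 9 → 9 active
vd[0] and(0xd0,0x74) -> 0x50
vd[1] and(0xd5,0x0e) -> 0x04
vd[2] and(0x2d,0x2f) -> 0x2d
vd[3] and(0x75,0x2a) -> 0x20
vd[4] and(0x5c,0x34) -> 0x14
vd[5] and(0x26,0xc2) -> 0x02
vd[6] and(0xa7,0x5a) -> 0x02
vd[7] and(0x69,0xab) -> 0x29
vd[8] and(0xdb,0x98) -> 0x98
vd[9] tail/keep -> 0x23
vd[10] tail/keep -> 0x41
vd[11] tail/keep -> 0x22
vd[12] tail/keep -> 0x47
vd[13] tail/keep -> 0x4c
vd[14] tail/keep -> 0x1c
vd[15] tail/keep -> 0xc7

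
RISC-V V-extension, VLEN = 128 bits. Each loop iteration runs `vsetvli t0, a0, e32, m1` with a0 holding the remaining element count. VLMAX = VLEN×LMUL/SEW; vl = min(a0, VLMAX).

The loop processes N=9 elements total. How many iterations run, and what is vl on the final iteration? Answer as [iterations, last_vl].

[iterations, last_vl] = [3, 1]

VLMAX = VLEN×LMUL/SEW = 128×1/32 = 4
9 elements at 4/iter → 3 passes, remainder 1 on the last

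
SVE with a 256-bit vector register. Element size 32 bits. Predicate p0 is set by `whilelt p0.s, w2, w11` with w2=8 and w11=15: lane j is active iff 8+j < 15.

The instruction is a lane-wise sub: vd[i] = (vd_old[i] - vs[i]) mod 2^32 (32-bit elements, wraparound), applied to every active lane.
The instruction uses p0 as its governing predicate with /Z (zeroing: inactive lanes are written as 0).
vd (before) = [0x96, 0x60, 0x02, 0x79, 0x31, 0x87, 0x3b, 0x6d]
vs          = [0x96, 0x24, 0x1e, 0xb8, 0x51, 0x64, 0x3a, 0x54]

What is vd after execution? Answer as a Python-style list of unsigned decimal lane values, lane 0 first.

vd = [0, 60, 4294967268, 4294967233, 4294967264, 35, 1, 0]

register lanes = 256/32 = 8
active while 8+j < 15, i.e. j ∈ [0,7) capped at 8 ⇒ 7
[0] sub(0x96,0x96) = 0x00
[1] sub(0x60,0x24) = 0x3c
[2] sub(0x02,0x1e) = 0xffffffe4
[3] sub(0x79,0xb8) = 0xffffffc1
[4] sub(0x31,0x51) = 0xffffffe0
[5] sub(0x87,0x64) = 0x23
[6] sub(0x3b,0x3a) = 0x01
[7] tail/zero = 0x00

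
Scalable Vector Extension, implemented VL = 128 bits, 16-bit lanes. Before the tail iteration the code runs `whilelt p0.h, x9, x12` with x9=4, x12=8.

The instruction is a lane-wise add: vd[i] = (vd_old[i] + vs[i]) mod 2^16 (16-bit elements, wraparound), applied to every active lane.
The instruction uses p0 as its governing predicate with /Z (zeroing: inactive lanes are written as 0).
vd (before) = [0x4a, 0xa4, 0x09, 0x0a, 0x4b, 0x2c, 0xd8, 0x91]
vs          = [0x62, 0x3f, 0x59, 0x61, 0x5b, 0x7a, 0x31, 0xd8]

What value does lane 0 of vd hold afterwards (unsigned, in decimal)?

vd[0] = 172

lane count: 128 div 16 = 8
active while 4+j < 8, i.e. j ∈ [0,4) capped at 8 ⇒ 4
  i=0: add(0x4a,0x62) → 172
  i=1: add(0xa4,0x3f) → 227
  i=2: add(0x09,0x59) → 98
  i=3: add(0x0a,0x61) → 107
  i=4: tail/zero → 0
  i=5: tail/zero → 0
  i=6: tail/zero → 0
  i=7: tail/zero → 0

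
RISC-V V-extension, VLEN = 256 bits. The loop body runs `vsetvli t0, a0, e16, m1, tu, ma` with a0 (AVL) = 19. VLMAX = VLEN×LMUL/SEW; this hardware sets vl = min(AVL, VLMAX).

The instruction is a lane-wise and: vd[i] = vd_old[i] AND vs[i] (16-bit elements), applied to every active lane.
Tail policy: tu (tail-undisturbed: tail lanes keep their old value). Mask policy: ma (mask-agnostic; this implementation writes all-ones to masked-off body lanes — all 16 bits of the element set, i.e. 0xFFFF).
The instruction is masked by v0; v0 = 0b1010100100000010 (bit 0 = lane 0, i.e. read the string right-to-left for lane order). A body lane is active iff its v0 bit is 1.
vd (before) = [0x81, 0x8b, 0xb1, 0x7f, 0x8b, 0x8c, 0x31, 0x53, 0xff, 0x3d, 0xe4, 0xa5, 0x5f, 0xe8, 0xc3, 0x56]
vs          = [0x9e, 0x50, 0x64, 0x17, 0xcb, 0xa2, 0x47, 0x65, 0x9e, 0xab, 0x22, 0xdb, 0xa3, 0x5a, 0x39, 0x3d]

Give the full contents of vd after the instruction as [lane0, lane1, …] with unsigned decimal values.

VLMAX = (256 × 1) / 16 = 16 lanes
vl ← min(19, 16) = 16
[0] mask-off/ones = 0xffff
[1] and(0x8b,0x50) = 0x00
[2] mask-off/ones = 0xffff
[3] mask-off/ones = 0xffff
[4] mask-off/ones = 0xffff
[5] mask-off/ones = 0xffff
[6] mask-off/ones = 0xffff
[7] mask-off/ones = 0xffff
[8] and(0xff,0x9e) = 0x9e
[9] mask-off/ones = 0xffff
[10] mask-off/ones = 0xffff
[11] and(0xa5,0xdb) = 0x81
[12] mask-off/ones = 0xffff
[13] and(0xe8,0x5a) = 0x48
[14] mask-off/ones = 0xffff
[15] and(0x56,0x3d) = 0x14

vd = [65535, 0, 65535, 65535, 65535, 65535, 65535, 65535, 158, 65535, 65535, 129, 65535, 72, 65535, 20]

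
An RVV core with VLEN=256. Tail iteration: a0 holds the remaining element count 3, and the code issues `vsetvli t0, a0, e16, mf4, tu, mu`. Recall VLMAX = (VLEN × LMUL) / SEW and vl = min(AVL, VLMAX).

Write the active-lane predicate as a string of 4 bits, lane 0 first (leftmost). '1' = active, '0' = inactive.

lanes per group: 256·1/4/16 = 4
AVL=3 ≤ VLMAX=4, so vl = 3
bits (lane 0 leftmost): 1110

predicate = 1110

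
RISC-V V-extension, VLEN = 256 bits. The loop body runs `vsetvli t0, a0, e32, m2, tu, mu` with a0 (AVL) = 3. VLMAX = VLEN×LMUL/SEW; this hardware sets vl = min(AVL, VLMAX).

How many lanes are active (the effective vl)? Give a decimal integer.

vl = 3

VLMAX = VLEN×LMUL/SEW = 256×2/32 = 16
vl = min(AVL, VLMAX) = min(3, 16) = 3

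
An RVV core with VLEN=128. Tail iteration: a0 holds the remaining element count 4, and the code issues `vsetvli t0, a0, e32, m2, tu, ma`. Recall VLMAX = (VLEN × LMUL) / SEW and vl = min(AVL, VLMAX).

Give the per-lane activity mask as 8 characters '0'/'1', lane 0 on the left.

VLMAX = VLEN×LMUL/SEW = 128×2/32 = 8
vl ← min(4, 8) = 4
bits (lane 0 leftmost): 11110000

predicate = 11110000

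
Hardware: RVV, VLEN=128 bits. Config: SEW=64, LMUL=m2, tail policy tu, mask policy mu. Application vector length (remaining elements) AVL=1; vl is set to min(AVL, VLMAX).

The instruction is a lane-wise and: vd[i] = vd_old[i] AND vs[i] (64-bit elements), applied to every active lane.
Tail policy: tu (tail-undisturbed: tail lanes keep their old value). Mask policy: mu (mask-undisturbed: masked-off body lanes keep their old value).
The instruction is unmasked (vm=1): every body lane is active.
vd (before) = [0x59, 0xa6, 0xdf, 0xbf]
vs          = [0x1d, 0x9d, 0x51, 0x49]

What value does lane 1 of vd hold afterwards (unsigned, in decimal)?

VLMAX = (128 × 2) / 64 = 4 lanes
vl = min(AVL, VLMAX) = min(1, 4) = 1
vd[0] and(0x59,0x1d) -> 0x19
vd[1] tail/keep -> 0xa6
vd[2] tail/keep -> 0xdf
vd[3] tail/keep -> 0xbf

vd[1] = 166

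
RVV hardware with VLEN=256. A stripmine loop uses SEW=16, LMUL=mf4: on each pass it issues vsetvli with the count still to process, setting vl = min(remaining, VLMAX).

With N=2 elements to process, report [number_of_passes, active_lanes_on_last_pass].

VLMAX = VLEN×LMUL/SEW = 256×1/4/16 = 4
N=2: ⌈2/4⌉ = 1 iters; last vl = 2 − 0×4 = 2

[iterations, last_vl] = [1, 2]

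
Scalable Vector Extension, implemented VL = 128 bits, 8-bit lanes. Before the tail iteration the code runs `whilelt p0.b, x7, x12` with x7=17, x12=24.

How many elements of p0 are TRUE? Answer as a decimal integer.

lane count: 128 div 8 = 16
p0[j] = (17+j < 24); true for j=0..6 → 7 lanes set

vl = 7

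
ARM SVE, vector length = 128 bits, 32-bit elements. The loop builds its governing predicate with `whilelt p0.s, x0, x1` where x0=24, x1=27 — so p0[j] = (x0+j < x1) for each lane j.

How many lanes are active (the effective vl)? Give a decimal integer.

vl = 3

register lanes = 128/32 = 4
active while 24+j < 27, i.e. j ∈ [0,3) capped at 4 ⇒ 3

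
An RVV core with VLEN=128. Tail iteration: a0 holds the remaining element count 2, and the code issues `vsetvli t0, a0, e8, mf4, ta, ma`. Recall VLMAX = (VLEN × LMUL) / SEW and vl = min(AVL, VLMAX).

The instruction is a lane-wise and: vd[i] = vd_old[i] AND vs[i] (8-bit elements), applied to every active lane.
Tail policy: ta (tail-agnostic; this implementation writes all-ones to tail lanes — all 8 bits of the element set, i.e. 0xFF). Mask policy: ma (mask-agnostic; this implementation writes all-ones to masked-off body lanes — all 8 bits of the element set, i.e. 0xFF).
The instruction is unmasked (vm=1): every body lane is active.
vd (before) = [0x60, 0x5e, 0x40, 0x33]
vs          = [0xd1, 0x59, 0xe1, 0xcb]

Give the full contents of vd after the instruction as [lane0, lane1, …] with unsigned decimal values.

vd = [64, 88, 255, 255]

lanes per group: 128·1/4/8 = 4
vl = min(AVL, VLMAX) = min(2, 4) = 2
  i=0: and(0x60,0xd1) → 64
  i=1: and(0x5e,0x59) → 88
  i=2: tail/ones → 255
  i=3: tail/ones → 255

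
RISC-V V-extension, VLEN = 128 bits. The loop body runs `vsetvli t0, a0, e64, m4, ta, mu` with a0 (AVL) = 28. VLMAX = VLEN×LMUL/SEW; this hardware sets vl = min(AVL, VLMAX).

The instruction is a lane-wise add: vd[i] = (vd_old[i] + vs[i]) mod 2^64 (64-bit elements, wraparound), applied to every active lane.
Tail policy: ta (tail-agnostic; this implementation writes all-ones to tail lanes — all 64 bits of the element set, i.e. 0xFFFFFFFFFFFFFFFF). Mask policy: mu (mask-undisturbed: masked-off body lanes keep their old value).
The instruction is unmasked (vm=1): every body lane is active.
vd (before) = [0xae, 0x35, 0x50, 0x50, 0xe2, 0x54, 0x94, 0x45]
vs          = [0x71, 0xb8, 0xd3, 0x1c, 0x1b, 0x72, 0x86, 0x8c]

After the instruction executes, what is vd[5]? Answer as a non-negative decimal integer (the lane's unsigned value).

VLMAX = VLEN×LMUL/SEW = 128×4/64 = 8
AVL=28 > VLMAX=8, so vl = 8
[0] add(0xae,0x71) = 0x11f
[1] add(0x35,0xb8) = 0xed
[2] add(0x50,0xd3) = 0x123
[3] add(0x50,0x1c) = 0x6c
[4] add(0xe2,0x1b) = 0xfd
[5] add(0x54,0x72) = 0xc6
[6] add(0x94,0x86) = 0x11a
[7] add(0x45,0x8c) = 0xd1

vd[5] = 198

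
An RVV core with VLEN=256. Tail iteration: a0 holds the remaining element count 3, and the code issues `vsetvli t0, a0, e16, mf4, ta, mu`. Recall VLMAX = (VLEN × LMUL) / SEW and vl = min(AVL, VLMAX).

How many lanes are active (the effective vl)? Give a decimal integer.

vl = 3

VLMAX = (256 × 1/4) / 16 = 4 lanes
vl = min(AVL, VLMAX) = min(3, 4) = 3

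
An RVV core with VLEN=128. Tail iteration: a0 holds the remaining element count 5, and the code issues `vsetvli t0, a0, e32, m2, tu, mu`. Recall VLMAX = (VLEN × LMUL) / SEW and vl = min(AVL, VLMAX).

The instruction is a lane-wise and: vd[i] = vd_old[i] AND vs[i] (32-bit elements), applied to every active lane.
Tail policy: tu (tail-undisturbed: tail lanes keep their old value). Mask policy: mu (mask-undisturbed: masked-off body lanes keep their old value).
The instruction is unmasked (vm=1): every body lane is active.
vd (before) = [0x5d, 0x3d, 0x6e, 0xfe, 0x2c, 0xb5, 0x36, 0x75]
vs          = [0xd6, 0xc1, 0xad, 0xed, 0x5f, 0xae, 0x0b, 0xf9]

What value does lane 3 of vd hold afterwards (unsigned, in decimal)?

vd[3] = 236

VLMAX = (128 × 2) / 32 = 8 lanes
vl ← min(5, 8) = 5
[0] and(0x5d,0xd6) = 0x54
[1] and(0x3d,0xc1) = 0x01
[2] and(0x6e,0xad) = 0x2c
[3] and(0xfe,0xed) = 0xec
[4] and(0x2c,0x5f) = 0x0c
[5] tail/keep = 0xb5
[6] tail/keep = 0x36
[7] tail/keep = 0x75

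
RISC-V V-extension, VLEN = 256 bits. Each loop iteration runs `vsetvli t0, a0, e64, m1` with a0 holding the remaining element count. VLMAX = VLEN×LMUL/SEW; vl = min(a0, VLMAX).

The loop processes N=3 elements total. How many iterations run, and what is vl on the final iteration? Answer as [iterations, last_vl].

[iterations, last_vl] = [1, 3]

VLMAX = VLEN×LMUL/SEW = 256×1/64 = 4
3 elements at 4/iter → 1 passes, remainder 3 on the last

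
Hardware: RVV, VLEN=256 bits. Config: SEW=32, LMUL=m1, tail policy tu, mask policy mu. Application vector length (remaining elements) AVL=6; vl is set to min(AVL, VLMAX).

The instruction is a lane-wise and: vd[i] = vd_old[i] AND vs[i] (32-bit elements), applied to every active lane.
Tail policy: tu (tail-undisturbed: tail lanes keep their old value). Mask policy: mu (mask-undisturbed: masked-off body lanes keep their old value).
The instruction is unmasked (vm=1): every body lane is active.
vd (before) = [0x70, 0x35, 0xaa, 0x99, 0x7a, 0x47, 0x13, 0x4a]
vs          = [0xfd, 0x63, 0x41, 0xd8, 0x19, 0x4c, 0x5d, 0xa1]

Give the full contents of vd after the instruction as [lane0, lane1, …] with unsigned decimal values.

lanes per group: 256·1/32 = 8
vl ← min(6, 8) = 6
vd[0] and(0x70,0xfd) -> 0x70
vd[1] and(0x35,0x63) -> 0x21
vd[2] and(0xaa,0x41) -> 0x00
vd[3] and(0x99,0xd8) -> 0x98
vd[4] and(0x7a,0x19) -> 0x18
vd[5] and(0x47,0x4c) -> 0x44
vd[6] tail/keep -> 0x13
vd[7] tail/keep -> 0x4a

vd = [112, 33, 0, 152, 24, 68, 19, 74]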